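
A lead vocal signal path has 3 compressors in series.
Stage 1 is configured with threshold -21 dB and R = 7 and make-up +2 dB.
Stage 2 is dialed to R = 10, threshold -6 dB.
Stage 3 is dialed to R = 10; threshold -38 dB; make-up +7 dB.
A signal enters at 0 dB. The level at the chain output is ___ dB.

Stage 1: 0 dB is 21 dB over -21 dB; at 7:1 that becomes 3 dB over, giving -18 dB; +2 dB make-up → -16 dB.
Stage 2: below threshold (-16 ≤ -6); passes unchanged; output -16 dB.
Stage 3: 22 dB above -38 dB, reduced 10:1 to 2.2 dB above → -35.8 dB; +7 dB make-up → -28.8 dB.

-28.8 dB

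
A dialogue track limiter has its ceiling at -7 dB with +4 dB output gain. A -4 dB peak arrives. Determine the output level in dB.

-3 dB

At ∞:1, everything above -7 dB is held at the ceiling.
Output gain then adds 4 dB: -7 + 4 = -3 dB.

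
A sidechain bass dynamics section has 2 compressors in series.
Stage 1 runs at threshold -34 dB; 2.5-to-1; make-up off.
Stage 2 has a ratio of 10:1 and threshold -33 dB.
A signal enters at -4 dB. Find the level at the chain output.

Stage 1: overshoot 30 dB → 30/2.5 = 12 dB → -22 dB.
Stage 2: -22 dB is 11 dB over -33 dB; at 10:1 that becomes 1.1 dB over, giving -31.9 dB.

-31.9 dB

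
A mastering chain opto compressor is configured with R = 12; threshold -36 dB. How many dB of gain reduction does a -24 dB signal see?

-24 dB exceeds the threshold by 12 dB.
A 12:1 ratio leaves 1 dB of that excess.
Gain reduction = 12 − 1 = 11 dB.

11 dB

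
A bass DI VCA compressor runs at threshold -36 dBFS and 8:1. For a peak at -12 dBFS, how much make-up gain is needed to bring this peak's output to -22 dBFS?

11 dB

The peak compresses to -36 + 24/8 = -33 dBFS.
To reach -22 dBFS requires -22 − (-33) = 11 dB of make-up.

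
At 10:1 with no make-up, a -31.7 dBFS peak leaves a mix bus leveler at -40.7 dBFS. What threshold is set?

-41.7 dBFS

Input is 10 dB above T (since output overshoot × R = input overshoot: (-40.7 − T)·10 = -31.7 − T gives T = -41.7 dBFS).
Check: -41.7 + (-31.7 − (-41.7))/10 = -41.7 + 1 = -40.7 dBFS. ✓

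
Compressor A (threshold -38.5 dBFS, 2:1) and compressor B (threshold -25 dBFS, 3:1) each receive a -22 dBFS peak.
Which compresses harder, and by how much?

A, by 6.25 dB

A: 16.5 dB over, compressed to 8.25 dB over, so 8.25 dB of GR.
B: 3 dB over, compressed to 1 dB over, so 2 dB of GR.
A applies 6.25 dB more gain reduction.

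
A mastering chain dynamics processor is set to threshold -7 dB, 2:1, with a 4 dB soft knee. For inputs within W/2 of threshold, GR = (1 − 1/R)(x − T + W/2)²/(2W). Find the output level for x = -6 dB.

-6.5625 dB

x − T + W/2 = -6 − (-7) + 2 = 3.
GR = (1 − 1/2) × 3² / 8 = 0.5 × 9 / 8 = 0.5625 dB.
Output = -6 − 0.5625 = -6.5625 dB.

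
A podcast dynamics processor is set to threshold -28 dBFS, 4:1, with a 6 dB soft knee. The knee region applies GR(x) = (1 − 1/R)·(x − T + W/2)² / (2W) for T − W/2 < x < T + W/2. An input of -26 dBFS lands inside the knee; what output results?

-27.5625 dBFS

x − T + W/2 = -26 − (-28) + 3 = 5.
GR = (1 − 1/4) × 5² / 12 = 0.75 × 25 / 12 = 1.5625 dB.
Output = -26 − 1.5625 = -27.5625 dBFS.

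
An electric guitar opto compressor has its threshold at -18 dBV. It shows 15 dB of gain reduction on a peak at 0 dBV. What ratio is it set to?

Input overshoot = 0 − (-18) = 18 dB.
Output overshoot = 18 − 15 = 3 dB.
Ratio = input overshoot / output overshoot = 18 / 3 = 6.

6:1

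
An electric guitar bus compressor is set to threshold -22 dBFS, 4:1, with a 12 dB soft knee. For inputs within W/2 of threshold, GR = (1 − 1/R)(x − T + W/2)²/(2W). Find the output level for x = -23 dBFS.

x − T + W/2 = -23 − (-22) + 6 = 5.
GR = (1 − 1/4) × 5² / 24 = 0.75 × 25 / 24 = 0.78125 dB.
Output = -23 − 0.78125 = -23.78125 dBFS.

-23.78125 dBFS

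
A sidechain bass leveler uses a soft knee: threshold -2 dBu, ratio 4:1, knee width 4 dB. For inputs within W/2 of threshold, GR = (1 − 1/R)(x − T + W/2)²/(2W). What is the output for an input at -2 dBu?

-2.375 dBu

x − T + W/2 = -2 − (-2) + 2 = 2.
GR = (1 − 1/4) × 2² / 8 = 0.75 × 4 / 8 = 0.375 dB.
Output = -2 − 0.375 = -2.375 dBu.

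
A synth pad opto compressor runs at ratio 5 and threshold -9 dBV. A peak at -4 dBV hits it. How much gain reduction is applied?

Overshoot = -4 − (-9) = 5 dB.
A 5:1 ratio leaves 1 dB of that excess.
GR = overshoot in − overshoot out = 5 − 1 = 4 dB.

4 dB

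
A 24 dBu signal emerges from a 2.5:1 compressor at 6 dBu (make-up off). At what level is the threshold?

-6 dBu

Let T be the threshold. Output overshoot = (input overshoot)/R, so 6 − T = (24 − T)/2.5.
2.5·(6 − T) = 24 − T → 1.5·T = 15 − 24 = -9.
T = -9/1.5 = -6 dBu.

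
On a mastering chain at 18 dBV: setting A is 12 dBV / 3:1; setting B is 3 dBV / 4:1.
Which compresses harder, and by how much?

A: 6 dB over, compressed to 2 dB over, so 4 dB of GR.
B: 15 dB over, compressed to 3.75 dB over, so 11.25 dB of GR.
Difference: 7.25 dB in favour of B.

B, by 7.25 dB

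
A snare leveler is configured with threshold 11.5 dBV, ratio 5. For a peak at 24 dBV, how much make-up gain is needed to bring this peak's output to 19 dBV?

Overshoot 12.5 dB → 12.5/5 = 2.5 dB after compression, so the compressed level is 11.5 + 2.5 = 14 dBV.
Make-up = target − compressed = 19 − 14 = 5 dB.

5 dB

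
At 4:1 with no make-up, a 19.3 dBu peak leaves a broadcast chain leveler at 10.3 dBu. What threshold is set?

7.3 dBu

Let T be the threshold. Output overshoot = (input overshoot)/R, so 10.3 − T = (19.3 − T)/4.
4·(10.3 − T) = 19.3 − T → 3·T = 41.2 − 19.3 = 21.9.
T = 21.9/3 = 7.3 dBu.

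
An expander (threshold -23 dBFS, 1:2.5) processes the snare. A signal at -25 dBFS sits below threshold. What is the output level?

-28 dBFS

Undershoot = (-23) − (-25) = 2 dB.
At 1:2.5, that expands to 5 dB under threshold.
Output = -23 − 5 = -28 dBFS.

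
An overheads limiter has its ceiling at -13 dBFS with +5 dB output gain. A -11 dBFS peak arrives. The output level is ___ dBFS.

At ∞:1, everything above -13 dBFS is held at the ceiling.
Output gain then adds 5 dB: -13 + 5 = -8 dBFS.

-8 dBFS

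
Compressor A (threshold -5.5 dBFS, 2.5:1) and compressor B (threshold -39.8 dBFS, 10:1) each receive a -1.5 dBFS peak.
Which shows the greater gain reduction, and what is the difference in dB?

B, by 32.07 dB

A: overshoot 4 dB → output overshoot 1.6 dB → GR 2.4 dB.
B: overshoot 38.3 dB → output overshoot 3.83 dB → GR 34.47 dB.
Difference: 32.07 dB in favour of B.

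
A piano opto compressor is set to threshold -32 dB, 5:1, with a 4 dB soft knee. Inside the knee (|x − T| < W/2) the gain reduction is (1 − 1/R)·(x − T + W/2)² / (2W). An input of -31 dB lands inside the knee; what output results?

-31.9 dB

x − T + W/2 = -31 − (-32) + 2 = 3.
GR = (1 − 1/5) × 3² / 8 = 0.8 × 9 / 8 = 0.9 dB.
Output = -31 − 0.9 = -31.9 dB.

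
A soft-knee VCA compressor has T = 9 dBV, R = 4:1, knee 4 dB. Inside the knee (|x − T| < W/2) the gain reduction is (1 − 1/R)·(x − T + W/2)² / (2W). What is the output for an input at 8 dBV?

7.90625 dBV

x − T + W/2 = 8 − 9 + 2 = 1.
GR = (1 − 1/4) × 1² / 8 = 0.75 × 1 / 8 = 0.09375 dB.
Output = 8 − 0.09375 = 7.90625 dBV.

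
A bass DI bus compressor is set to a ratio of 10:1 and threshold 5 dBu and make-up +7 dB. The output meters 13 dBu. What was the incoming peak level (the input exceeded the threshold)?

15 dBu

Remove make-up: 13 − 7 = 6 dBu.
The compressed level sits 6 − 5 = 1 dB over threshold.
Input overshoot = R × output overshoot = 10 dB → input = 5 + 10 = 15 dBu.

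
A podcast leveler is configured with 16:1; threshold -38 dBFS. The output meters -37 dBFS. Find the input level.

The compressed level sits -37 − (-38) = 1 dB over threshold.
Input overshoot = R × output overshoot = 16 dB → input = -38 + 16 = -22 dBFS.

-22 dBFS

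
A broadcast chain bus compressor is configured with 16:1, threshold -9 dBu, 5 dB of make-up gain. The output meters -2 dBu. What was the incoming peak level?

Remove make-up: -2 − 5 = -7 dBu.
That's 2 dB above the -9 dBu threshold.
Before 16:1 compression the overshoot was 2 × 16 = 32 dB, so input = -9 + 32 = 23 dBu.

23 dBu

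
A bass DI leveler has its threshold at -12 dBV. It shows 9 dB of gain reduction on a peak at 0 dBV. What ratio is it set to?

4:1

Input overshoot = 0 − (-12) = 12 dB.
Output overshoot = 12 − 9 = 3 dB.
Ratio = input overshoot / output overshoot = 12 / 3 = 4.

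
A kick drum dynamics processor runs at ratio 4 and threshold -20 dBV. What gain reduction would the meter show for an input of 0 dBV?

15 dB

0 dBV exceeds the threshold by 20 dB.
After 4:1 compression the overshoot becomes 20/4 = 5 dB.
So the signal is attenuated by 20 − 5 = 15 dB.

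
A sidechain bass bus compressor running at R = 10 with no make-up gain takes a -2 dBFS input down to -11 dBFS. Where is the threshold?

-12 dBFS

Gain reduction = -2 − (-11) = 9 dB; output overshoot = GR / (R − 1) = 9 / 9 = 1 dB.
Threshold = output − output overshoot = -11 − 1 = -12 dBFS.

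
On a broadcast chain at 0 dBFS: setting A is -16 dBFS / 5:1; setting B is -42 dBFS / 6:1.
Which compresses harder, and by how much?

A: overshoot 16 dB → output overshoot 3.2 dB → GR 12.8 dB.
B: overshoot 42 dB → output overshoot 7 dB → GR 35 dB.
B reduces 22.2 dB more.

B, by 22.2 dB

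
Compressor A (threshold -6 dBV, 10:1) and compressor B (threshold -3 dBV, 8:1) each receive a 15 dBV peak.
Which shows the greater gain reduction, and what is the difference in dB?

A: 21 dB over, compressed to 2.1 dB over, so 18.9 dB of GR.
B: 18 dB over, compressed to 2.25 dB over, so 15.75 dB of GR.
A applies 3.15 dB more gain reduction.

A, by 3.15 dB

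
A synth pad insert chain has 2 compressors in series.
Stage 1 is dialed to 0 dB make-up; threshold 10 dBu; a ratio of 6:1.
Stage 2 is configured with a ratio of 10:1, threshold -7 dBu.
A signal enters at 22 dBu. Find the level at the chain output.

-5.1 dBu

Stage 1: overshoot 12 dB → 12/6 = 2 dB → 12 dBu.
Stage 2: overshoot 19 dB → 19/10 = 1.9 dB → -5.1 dBu.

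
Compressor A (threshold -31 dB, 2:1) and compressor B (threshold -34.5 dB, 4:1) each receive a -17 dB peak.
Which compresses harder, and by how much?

B, by 6.125 dB

A: 14 dB over, compressed to 7 dB over, so 7 dB of GR.
B: 17.5 dB over, compressed to 4.375 dB over, so 13.125 dB of GR.
B applies 6.125 dB more gain reduction.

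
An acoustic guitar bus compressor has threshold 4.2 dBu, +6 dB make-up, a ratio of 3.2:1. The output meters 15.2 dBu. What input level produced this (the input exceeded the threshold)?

20.2 dBu

Remove make-up: 15.2 − 6 = 9.2 dBu.
That's 5 dB above the 4.2 dBu threshold.
Undo the ratio: input overshoot = 5 × 3.2 = 16 dB, giving input = 20.2 dBu.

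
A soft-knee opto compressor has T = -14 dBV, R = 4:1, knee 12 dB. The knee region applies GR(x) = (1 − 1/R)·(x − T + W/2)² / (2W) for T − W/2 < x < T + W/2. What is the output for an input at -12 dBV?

-14 dBV

x − T + W/2 = -12 − (-14) + 6 = 8.
GR = (1 − 1/4) × 8² / 24 = 0.75 × 64 / 24 = 2 dB.
Output = -12 − 2 = -14 dBV.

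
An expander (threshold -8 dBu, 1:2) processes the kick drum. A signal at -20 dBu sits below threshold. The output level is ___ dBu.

Below threshold, a 1:2 expander applies gain = (2−1)×(T − x) of attenuation.
(2−1) × 12 = 12 dB, so output = -20 − 12 = -32 dBu.

-32 dBu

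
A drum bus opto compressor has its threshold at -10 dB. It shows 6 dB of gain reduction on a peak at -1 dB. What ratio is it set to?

Input overshoot = -1 − (-10) = 9 dB.
Output overshoot = 9 − 6 = 3 dB.
Ratio = input overshoot / output overshoot = 9 / 3 = 3.

3:1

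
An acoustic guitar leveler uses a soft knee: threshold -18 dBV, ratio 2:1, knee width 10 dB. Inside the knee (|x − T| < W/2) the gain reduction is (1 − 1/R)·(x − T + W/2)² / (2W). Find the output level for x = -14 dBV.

x − T + W/2 = -14 − (-18) + 5 = 9.
GR = (1 − 1/2) × 9² / 20 = 0.5 × 81 / 20 = 2.025 dB.
Output = -14 − 2.025 = -16.025 dBV.

-16.025 dBV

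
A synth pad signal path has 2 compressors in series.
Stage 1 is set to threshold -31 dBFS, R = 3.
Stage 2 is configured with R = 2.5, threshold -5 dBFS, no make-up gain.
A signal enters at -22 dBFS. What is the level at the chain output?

-28 dBFS

Stage 1: 9 dB above -31 dBFS, reduced 3:1 to 3 dB above → -28 dBFS.
Stage 2: -28 dBFS ≤ -5 dBFS, so stage 2 doesn't engage; output -28 dBFS.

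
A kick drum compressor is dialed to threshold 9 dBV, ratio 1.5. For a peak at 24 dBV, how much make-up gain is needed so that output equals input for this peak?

The peak compresses to 9 + 15/1.5 = 19 dBV.
To reach 24 dBV requires 24 − 19 = 5 dB of make-up.

5 dB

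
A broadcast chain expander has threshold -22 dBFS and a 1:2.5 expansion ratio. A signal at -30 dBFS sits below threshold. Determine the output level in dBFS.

-42 dBFS

Below threshold, a 1:2.5 expander applies gain = (2.5−1)×(T − x) of attenuation.
(2.5−1) × 8 = 12 dB, so output = -30 − 12 = -42 dBFS.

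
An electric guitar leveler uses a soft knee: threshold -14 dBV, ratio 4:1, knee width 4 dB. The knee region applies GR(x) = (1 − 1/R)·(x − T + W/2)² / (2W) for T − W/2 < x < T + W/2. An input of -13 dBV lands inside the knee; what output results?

x − T + W/2 = -13 − (-14) + 2 = 3.
GR = (1 − 1/4) × 3² / 8 = 0.75 × 9 / 8 = 0.84375 dB.
Output = -13 − 0.84375 = -13.84375 dBV.

-13.84375 dBV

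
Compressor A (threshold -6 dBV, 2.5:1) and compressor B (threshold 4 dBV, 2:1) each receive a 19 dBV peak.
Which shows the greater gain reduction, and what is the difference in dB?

A: overshoot 25 dB → output overshoot 10 dB → GR 15 dB.
B: overshoot 15 dB → output overshoot 7.5 dB → GR 7.5 dB.
A applies 7.5 dB more gain reduction.

A, by 7.5 dB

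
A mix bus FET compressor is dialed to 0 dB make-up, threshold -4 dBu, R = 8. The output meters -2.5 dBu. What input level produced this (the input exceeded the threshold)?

8 dBu

That's 1.5 dB above the -4 dBu threshold.
Input overshoot = R × output overshoot = 12 dB → input = -4 + 12 = 8 dBu.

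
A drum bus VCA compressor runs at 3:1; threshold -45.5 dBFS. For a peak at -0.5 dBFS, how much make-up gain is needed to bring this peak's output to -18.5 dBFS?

12 dB

The peak compresses to -45.5 + 45/3 = -30.5 dBFS.
To reach -18.5 dBFS requires -18.5 − (-30.5) = 12 dB of make-up.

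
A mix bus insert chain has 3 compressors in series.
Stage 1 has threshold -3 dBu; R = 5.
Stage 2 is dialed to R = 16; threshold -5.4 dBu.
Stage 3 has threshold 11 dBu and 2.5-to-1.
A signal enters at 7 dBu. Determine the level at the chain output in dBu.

-5.125 dBu

Stage 1: overshoot 10 dB → 10/5 = 2 dB → -1 dBu.
Stage 2: -1 dBu is 4.4 dB over -5.4 dBu; at 16:1 that becomes 0.275 dB over, giving -5.125 dBu.
Stage 3: -5.125 dBu is at or below the 11 dBu threshold — no compression; output -5.125 dBu.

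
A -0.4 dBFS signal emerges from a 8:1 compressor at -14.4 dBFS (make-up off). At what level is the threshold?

Let T be the threshold. Output overshoot = (input overshoot)/R, so -14.4 − T = (-0.4 − T)/8.
8·(-14.4 − T) = -0.4 − T → 7·T = -115.2 − (-0.4) = -114.8.
T = -114.8/7 = -16.4 dBFS.

-16.4 dBFS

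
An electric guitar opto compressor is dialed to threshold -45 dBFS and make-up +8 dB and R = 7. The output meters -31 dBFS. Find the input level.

Remove make-up: -31 − 8 = -39 dBFS.
Post-compression overshoot = -39 − (-45) = 6 dB.
Undo the ratio: input overshoot = 6 × 7 = 42 dB, giving input = -3 dBFS.

-3 dBFS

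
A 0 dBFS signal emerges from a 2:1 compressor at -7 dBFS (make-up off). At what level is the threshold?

-14 dBFS

Let T be the threshold. Output overshoot = (input overshoot)/R, so -7 − T = (0 − T)/2.
2·(-7 − T) = 0 − T → 1·T = -14 − 0 = -14.
T = -14/1 = -14 dBFS.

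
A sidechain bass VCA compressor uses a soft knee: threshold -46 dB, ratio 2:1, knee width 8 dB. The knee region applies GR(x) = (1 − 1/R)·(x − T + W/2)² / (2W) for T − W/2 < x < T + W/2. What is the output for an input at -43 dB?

-44.53125 dB

x − T + W/2 = -43 − (-46) + 4 = 7.
GR = (1 − 1/2) × 7² / 16 = 0.5 × 49 / 16 = 1.53125 dB.
Output = -43 − 1.53125 = -44.53125 dB.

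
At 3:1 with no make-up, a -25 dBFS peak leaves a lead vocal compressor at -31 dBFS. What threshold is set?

Input is 9 dB above T (since output overshoot × R = input overshoot: (-31 − T)·3 = -25 − T gives T = -34 dBFS).
Check: -34 + (-25 − (-34))/3 = -34 + 3 = -31 dBFS. ✓

-34 dBFS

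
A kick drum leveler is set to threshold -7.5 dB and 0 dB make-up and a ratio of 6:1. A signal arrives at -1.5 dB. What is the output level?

-6.5 dB

-1.5 dB sits 6 dB over threshold.
At 6:1 the overshoot is divided by 6, leaving 1 dB above threshold.
Output = -7.5 + 1 = -6.5 dB.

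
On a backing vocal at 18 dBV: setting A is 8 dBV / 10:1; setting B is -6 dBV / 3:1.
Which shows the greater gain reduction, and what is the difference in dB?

A: GR = 10 − 10/10 = 9 dB.
B: GR = 24 − 24/3 = 16 dB.
Difference: 7 dB in favour of B.

B, by 7 dB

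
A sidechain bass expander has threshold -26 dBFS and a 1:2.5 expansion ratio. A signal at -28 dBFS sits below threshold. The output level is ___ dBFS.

-31 dBFS

Undershoot = (-26) − (-28) = 2 dB.
At 1:2.5, that expands to 5 dB under threshold.
Output = -26 − 5 = -31 dBFS.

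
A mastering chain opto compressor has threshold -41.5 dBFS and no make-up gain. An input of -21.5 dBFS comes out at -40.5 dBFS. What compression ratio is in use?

20:1

Input overshoot = -21.5 − (-41.5) = 20 dB; output overshoot = -40.5 − (-41.5) = 1 dB.
Ratio = 20 / 1 = 20.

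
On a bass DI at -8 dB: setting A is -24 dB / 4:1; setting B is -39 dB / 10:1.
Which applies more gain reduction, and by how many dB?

B, by 15.9 dB

A: overshoot 16 dB → output overshoot 4 dB → GR 12 dB.
B: overshoot 31 dB → output overshoot 3.1 dB → GR 27.9 dB.
B applies 15.9 dB more gain reduction.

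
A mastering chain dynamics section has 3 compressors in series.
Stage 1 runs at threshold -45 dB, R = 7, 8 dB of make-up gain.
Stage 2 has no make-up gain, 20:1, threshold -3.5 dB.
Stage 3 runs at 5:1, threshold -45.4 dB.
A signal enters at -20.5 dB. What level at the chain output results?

-43.02 dB

Stage 1: -20.5 dB is 24.5 dB over -45 dB; at 7:1 that becomes 3.5 dB over, giving -41.5 dB; +8 dB make-up → -33.5 dB.
Stage 2: -33.5 dB is at or below the -3.5 dB threshold — no compression; output -33.5 dB.
Stage 3: 11.9 dB above -45.4 dB, reduced 5:1 to 2.38 dB above → -43.02 dB.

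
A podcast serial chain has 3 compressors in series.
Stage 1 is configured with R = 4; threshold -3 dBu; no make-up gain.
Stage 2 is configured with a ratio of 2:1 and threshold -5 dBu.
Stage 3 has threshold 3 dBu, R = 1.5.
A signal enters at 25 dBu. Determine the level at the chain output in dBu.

Stage 1: 25 dBu is 28 dB over -3 dBu; at 4:1 that becomes 7 dB over, giving 4 dBu.
Stage 2: 4 dBu is 9 dB over -5 dBu; at 2:1 that becomes 4.5 dB over, giving -0.5 dBu.
Stage 3: -0.5 dBu is at or below the 3 dBu threshold — no compression; output -0.5 dBu.

-0.5 dBu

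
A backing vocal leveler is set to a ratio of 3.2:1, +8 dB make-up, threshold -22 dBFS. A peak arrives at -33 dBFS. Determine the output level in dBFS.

-25 dBFS

-33 dBFS is 11 dB below the -22 dBFS threshold, so no gain reduction is applied.
Make-up gain adds 8 dB: -33 + 8 = -25 dBFS.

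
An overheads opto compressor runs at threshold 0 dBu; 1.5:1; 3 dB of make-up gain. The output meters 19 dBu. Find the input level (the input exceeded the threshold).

Before make-up, the level was 19 − 3 = 16 dBu.
The compressed level sits 16 − 0 = 16 dB over threshold.
Undo the ratio: input overshoot = 16 × 1.5 = 24 dB, giving input = 24 dBu.

24 dBu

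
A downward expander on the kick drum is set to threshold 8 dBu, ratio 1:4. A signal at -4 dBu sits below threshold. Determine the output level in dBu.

-40 dBu

Below threshold, a 1:4 expander applies gain = (4−1)×(T − x) of attenuation.
(4−1) × 12 = 36 dB, so output = -4 − 36 = -40 dBu.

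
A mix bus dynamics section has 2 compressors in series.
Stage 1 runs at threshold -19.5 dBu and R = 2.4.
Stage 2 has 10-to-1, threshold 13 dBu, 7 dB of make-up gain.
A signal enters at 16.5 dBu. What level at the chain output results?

Stage 1: 36 dB above -19.5 dBu, reduced 2.4:1 to 15 dB above → -4.5 dBu.
Stage 2: -4.5 dBu ≤ 13 dBu, so stage 2 doesn't engage; make-up brings it to 2.5 dBu.

2.5 dBu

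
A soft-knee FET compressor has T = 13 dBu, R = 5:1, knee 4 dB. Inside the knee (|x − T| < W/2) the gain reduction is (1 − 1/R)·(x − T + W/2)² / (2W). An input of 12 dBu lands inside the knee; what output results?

x − T + W/2 = 12 − 13 + 2 = 1.
GR = (1 − 1/5) × 1² / 8 = 0.8 × 1 / 8 = 0.1 dB.
Output = 12 − 0.1 = 11.9 dBu.

11.9 dBu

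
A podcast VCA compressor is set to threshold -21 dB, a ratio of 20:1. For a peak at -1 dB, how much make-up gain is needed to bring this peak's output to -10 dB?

10 dB

The peak compresses to -21 + 20/20 = -20 dB.
To reach -10 dB requires -10 − (-20) = 10 dB of make-up.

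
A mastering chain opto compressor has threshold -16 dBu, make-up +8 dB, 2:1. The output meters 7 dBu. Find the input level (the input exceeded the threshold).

Remove make-up: 7 − 8 = -1 dBu.
The compressed level sits -1 − (-16) = 15 dB over threshold.
Input overshoot = R × output overshoot = 30 dB → input = -16 + 30 = 14 dBu.

14 dBu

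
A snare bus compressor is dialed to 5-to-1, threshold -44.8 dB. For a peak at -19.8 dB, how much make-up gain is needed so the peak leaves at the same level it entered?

Without make-up, output = threshold + overshoot/5 = -44.8 + 5 = -39.8 dB.
Gap to target: 20 dB.

20 dB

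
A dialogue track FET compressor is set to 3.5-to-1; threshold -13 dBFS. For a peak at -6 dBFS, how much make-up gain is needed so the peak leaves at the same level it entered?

5 dB

Overshoot 7 dB → 7/3.5 = 2 dB after compression, so the compressed level is -13 + 2 = -11 dBFS.
Make-up = target − compressed = -6 − (-11) = 5 dB.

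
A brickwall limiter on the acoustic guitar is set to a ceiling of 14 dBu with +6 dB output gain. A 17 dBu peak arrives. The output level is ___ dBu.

20 dBu

The limiter clamps the peak to its 14 dBu ceiling.
Output gain then adds 6 dB: 14 + 6 = 20 dBu.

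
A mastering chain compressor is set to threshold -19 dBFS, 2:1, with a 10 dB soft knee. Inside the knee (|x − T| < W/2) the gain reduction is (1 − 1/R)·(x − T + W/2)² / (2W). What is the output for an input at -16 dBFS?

-17.6 dBFS

x − T + W/2 = -16 − (-19) + 5 = 8.
GR = (1 − 1/2) × 8² / 20 = 0.5 × 64 / 20 = 1.6 dB.
Output = -16 − 1.6 = -17.6 dBFS.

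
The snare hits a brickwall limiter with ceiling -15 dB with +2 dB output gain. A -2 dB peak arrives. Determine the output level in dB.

-13 dB

A brickwall limiter is an ∞:1 compressor: any input above the ceiling is clamped to -15 dB.
Output gain then adds 2 dB: -15 + 2 = -13 dB.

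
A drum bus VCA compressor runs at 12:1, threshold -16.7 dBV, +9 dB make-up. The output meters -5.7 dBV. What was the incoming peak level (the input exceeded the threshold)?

7.3 dBV

Remove make-up: -5.7 − 9 = -14.7 dBV.
The compressed level sits -14.7 − (-16.7) = 2 dB over threshold.
Input overshoot = R × output overshoot = 24 dB → input = -16.7 + 24 = 7.3 dBV.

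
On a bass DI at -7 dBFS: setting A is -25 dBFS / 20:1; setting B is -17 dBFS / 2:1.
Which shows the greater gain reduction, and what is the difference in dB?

A: 18 dB over, compressed to 0.9 dB over, so 17.1 dB of GR.
B: 10 dB over, compressed to 5 dB over, so 5 dB of GR.
A applies 12.1 dB more gain reduction.

A, by 12.1 dB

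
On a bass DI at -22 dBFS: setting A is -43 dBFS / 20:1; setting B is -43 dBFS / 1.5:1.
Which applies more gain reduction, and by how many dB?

A, by 12.95 dB

A: 21 dB over, compressed to 1.05 dB over, so 19.95 dB of GR.
B: 21 dB over, compressed to 14 dB over, so 7 dB of GR.
Difference: 12.95 dB in favour of A.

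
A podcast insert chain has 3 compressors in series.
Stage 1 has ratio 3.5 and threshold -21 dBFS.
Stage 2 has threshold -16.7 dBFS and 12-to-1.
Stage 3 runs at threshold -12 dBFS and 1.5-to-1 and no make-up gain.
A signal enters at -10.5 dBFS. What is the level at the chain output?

-18 dBFS

Stage 1: overshoot 10.5 dB → 10.5/3.5 = 3 dB → -18 dBFS.
Stage 2: below threshold (-18 ≤ -16.7); passes unchanged; output -18 dBFS.
Stage 3: below threshold (-18 ≤ -12); passes unchanged; output -18 dBFS.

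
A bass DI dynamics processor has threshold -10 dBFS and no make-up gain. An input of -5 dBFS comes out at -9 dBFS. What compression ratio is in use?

Input overshoot = -5 − (-10) = 5 dB; output overshoot = -9 − (-10) = 1 dB.
Ratio = 5 / 1 = 5.

5:1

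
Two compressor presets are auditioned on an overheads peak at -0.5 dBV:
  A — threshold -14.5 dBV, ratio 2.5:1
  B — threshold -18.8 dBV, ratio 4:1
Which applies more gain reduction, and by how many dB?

B, by 5.325 dB

A: overshoot 14 dB → output overshoot 5.6 dB → GR 8.4 dB.
B: overshoot 18.3 dB → output overshoot 4.575 dB → GR 13.725 dB.
Difference: 5.325 dB in favour of B.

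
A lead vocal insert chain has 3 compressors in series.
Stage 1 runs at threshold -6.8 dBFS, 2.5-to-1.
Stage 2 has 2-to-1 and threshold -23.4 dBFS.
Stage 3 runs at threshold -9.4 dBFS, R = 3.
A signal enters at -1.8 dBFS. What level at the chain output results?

-14.1 dBFS

Stage 1: -1.8 dBFS is 5 dB over -6.8 dBFS; at 2.5:1 that becomes 2 dB over, giving -4.8 dBFS.
Stage 2: overshoot 18.6 dB → 18.6/2 = 9.3 dB → -14.1 dBFS.
Stage 3: -14.1 dBFS is at or below the -9.4 dBFS threshold — no compression; output -14.1 dBFS.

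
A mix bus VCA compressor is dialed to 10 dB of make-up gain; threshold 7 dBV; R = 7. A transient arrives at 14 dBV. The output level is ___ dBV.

The input is 7 dB above the 7 dBV threshold.
7:1 compression reduces that to 7/7 = 1 dB over.
So the level is 7 + 1 = 8 dBV; make-up adds 10 dB, giving 18 dBV.

18 dBV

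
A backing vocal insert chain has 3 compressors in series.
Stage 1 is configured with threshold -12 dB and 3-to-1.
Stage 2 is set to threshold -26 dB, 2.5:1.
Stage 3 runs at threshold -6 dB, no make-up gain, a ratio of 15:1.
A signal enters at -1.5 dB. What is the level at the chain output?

Stage 1: overshoot 10.5 dB → 10.5/3 = 3.5 dB → -8.5 dB.
Stage 2: -8.5 dB is 17.5 dB over -26 dB; at 2.5:1 that becomes 7 dB over, giving -19 dB.
Stage 3: below threshold (-19 ≤ -6); passes unchanged; output -19 dB.

-19 dB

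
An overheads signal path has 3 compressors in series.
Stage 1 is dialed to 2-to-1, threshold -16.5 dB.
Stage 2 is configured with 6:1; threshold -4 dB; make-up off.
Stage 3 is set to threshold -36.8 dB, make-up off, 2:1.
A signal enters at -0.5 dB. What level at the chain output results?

Stage 1: -0.5 dB is 16 dB over -16.5 dB; at 2:1 that becomes 8 dB over, giving -8.5 dB.
Stage 2: -8.5 dB ≤ -4 dB, so stage 2 doesn't engage; output -8.5 dB.
Stage 3: 28.3 dB above -36.8 dB, reduced 2:1 to 14.15 dB above → -22.65 dB.

-22.65 dB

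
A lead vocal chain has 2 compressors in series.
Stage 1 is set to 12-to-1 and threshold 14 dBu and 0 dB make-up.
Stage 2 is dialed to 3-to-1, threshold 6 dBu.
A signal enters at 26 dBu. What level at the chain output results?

9 dBu

Stage 1: overshoot 12 dB → 12/12 = 1 dB → 15 dBu.
Stage 2: 15 dBu is 9 dB over 6 dBu; at 3:1 that becomes 3 dB over, giving 9 dBu.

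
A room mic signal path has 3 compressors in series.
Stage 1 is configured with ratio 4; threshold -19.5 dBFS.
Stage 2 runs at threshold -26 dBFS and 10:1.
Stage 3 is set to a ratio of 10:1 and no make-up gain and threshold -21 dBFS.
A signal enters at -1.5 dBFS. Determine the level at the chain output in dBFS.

-24.9 dBFS

Stage 1: -1.5 dBFS is 18 dB over -19.5 dBFS; at 4:1 that becomes 4.5 dB over, giving -15 dBFS.
Stage 2: -15 dBFS is 11 dB over -26 dBFS; at 10:1 that becomes 1.1 dB over, giving -24.9 dBFS.
Stage 3: below threshold (-24.9 ≤ -21); passes unchanged; output -24.9 dBFS.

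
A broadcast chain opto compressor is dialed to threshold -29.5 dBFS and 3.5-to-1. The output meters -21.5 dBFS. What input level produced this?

That's 8 dB above the -29.5 dBFS threshold.
Undo the ratio: input overshoot = 8 × 3.5 = 28 dB, giving input = -1.5 dBFS.

-1.5 dBFS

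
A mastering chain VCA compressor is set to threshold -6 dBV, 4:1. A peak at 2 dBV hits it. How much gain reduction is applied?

Overshoot = 2 − (-6) = 8 dB.
After 4:1 compression the overshoot becomes 8/4 = 2 dB.
Gain reduction = 8 − 2 = 6 dB.

6 dB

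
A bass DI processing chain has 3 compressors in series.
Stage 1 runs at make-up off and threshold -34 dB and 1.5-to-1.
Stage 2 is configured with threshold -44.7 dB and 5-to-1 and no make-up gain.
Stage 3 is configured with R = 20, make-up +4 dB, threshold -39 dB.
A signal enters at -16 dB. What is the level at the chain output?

-36.16 dB

Stage 1: overshoot 18 dB → 18/1.5 = 12 dB → -22 dB.
Stage 2: 22.7 dB above -44.7 dB, reduced 5:1 to 4.54 dB above → -40.16 dB.
Stage 3: -40.16 dB ≤ -39 dB, so stage 3 doesn't engage; make-up brings it to -36.16 dB.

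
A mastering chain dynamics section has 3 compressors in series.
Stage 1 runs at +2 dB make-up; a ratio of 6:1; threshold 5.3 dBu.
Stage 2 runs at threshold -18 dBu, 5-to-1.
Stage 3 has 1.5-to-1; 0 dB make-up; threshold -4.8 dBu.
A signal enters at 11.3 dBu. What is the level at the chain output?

Stage 1: 6 dB above 5.3 dBu, reduced 6:1 to 1 dB above → 6.3 dBu; +2 dB make-up → 8.3 dBu.
Stage 2: 26.3 dB above -18 dBu, reduced 5:1 to 5.26 dB above → -12.74 dBu.
Stage 3: below threshold (-12.74 ≤ -4.8); passes unchanged; output -12.74 dBu.

-12.74 dBu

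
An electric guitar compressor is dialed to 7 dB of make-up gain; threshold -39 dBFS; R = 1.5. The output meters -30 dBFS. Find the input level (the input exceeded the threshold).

Stripping the +7 dB make-up gives -37 dBFS at the gain stage.
That's 2 dB above the -39 dBFS threshold.
Before 1.5:1 compression the overshoot was 2 × 1.5 = 3 dB, so input = -39 + 3 = -36 dBFS.

-36 dBFS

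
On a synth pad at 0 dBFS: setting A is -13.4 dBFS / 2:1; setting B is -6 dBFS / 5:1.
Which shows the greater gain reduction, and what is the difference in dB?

A, by 1.9 dB

A: 13.4 dB over, compressed to 6.7 dB over, so 6.7 dB of GR.
B: 6 dB over, compressed to 1.2 dB over, so 4.8 dB of GR.
A reduces 1.9 dB more.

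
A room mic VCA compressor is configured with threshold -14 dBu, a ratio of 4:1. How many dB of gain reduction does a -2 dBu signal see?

9 dB

-2 dBu exceeds the threshold by 12 dB.
At 4:1, output sits 12/4 = 3 dB above threshold.
So the signal is attenuated by 12 − 3 = 9 dB.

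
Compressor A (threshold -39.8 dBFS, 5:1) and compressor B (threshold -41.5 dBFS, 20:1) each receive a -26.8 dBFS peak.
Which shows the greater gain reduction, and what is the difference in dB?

B, by 3.565 dB

A: overshoot 13 dB → output overshoot 2.6 dB → GR 10.4 dB.
B: overshoot 14.7 dB → output overshoot 0.735 dB → GR 13.965 dB.
B reduces 3.565 dB more.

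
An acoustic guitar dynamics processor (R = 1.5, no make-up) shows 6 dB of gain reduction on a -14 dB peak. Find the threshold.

-32 dB

Gain reduction = -14 − (-20) = 6 dB; output overshoot = GR / (R − 1) = 6 / 0.5 = 12 dB.
Threshold = output − output overshoot = -20 − 12 = -32 dB.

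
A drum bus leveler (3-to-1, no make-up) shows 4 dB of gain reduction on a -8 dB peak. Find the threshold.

Input is 6 dB above T (since output overshoot × R = input overshoot: (-12 − T)·3 = -8 − T gives T = -14 dB).
Check: -14 + (-8 − (-14))/3 = -14 + 2 = -12 dB. ✓

-14 dB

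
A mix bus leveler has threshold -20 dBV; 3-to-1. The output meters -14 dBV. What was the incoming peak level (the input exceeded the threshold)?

-2 dBV

Post-compression overshoot = -14 − (-20) = 6 dB.
Before 3:1 compression the overshoot was 6 × 3 = 18 dB, so input = -20 + 18 = -2 dBV.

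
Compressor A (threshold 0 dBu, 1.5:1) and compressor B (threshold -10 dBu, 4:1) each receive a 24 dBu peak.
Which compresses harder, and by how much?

A: overshoot 24 dB → output overshoot 16 dB → GR 8 dB.
B: overshoot 34 dB → output overshoot 8.5 dB → GR 25.5 dB.
B applies 17.5 dB more gain reduction.

B, by 17.5 dB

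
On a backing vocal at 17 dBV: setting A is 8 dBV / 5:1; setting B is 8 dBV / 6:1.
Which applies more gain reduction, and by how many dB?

B, by 0.3 dB

A: GR = 9 − 9/5 = 7.2 dB.
B: GR = 9 − 9/6 = 7.5 dB.
B applies 0.3 dB more gain reduction.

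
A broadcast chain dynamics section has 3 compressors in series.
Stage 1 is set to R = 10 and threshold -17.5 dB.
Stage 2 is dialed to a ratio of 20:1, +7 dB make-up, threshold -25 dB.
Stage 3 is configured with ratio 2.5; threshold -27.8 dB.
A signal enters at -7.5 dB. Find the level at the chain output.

-23.71 dB

Stage 1: 10 dB above -17.5 dB, reduced 10:1 to 1 dB above → -16.5 dB.
Stage 2: overshoot 8.5 dB → 8.5/20 = 0.425 dB → -24.575 dB; +7 dB make-up → -17.575 dB.
Stage 3: -17.575 dB is 10.225 dB over -27.8 dB; at 2.5:1 that becomes 4.09 dB over, giving -23.71 dB.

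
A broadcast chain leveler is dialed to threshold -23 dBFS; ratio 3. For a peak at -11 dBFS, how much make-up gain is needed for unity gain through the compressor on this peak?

Overshoot 12 dB → 12/3 = 4 dB after compression, so the compressed level is -23 + 4 = -19 dBFS.
Make-up = target − compressed = -11 − (-19) = 8 dB.

8 dB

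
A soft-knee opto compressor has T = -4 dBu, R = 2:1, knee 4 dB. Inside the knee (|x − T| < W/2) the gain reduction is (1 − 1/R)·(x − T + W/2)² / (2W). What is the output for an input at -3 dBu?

x − T + W/2 = -3 − (-4) + 2 = 3.
GR = (1 − 1/2) × 3² / 8 = 0.5 × 9 / 8 = 0.5625 dB.
Output = -3 − 0.5625 = -3.5625 dBu.

-3.5625 dBu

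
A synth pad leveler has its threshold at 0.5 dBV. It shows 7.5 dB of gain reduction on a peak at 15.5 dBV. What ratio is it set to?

Input overshoot = 15.5 − 0.5 = 15 dB.
Output overshoot = 15 − 7.5 = 7.5 dB.
Ratio = input overshoot / output overshoot = 15 / 7.5 = 2.

2:1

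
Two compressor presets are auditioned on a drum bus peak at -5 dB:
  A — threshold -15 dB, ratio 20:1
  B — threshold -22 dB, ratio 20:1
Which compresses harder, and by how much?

A: overshoot 10 dB → output overshoot 0.5 dB → GR 9.5 dB.
B: overshoot 17 dB → output overshoot 0.85 dB → GR 16.15 dB.
B applies 6.65 dB more gain reduction.

B, by 6.65 dB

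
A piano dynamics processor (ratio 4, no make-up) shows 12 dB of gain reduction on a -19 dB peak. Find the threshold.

-35 dB

Gain reduction = -19 − (-31) = 12 dB; output overshoot = GR / (R − 1) = 12 / 3 = 4 dB.
Threshold = output − output overshoot = -31 − 4 = -35 dB.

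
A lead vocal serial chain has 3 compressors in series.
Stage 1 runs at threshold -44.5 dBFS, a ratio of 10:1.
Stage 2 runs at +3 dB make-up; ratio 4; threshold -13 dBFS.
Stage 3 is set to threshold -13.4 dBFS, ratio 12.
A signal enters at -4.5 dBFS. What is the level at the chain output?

Stage 1: 40 dB above -44.5 dBFS, reduced 10:1 to 4 dB above → -40.5 dBFS.
Stage 2: -40.5 dBFS ≤ -13 dBFS, so stage 2 doesn't engage; make-up brings it to -37.5 dBFS.
Stage 3: below threshold (-37.5 ≤ -13.4); passes unchanged; output -37.5 dBFS.

-37.5 dBFS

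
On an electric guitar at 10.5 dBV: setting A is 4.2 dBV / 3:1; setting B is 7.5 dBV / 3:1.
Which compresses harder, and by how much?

A, by 2.2 dB

A: 6.3 dB over, compressed to 2.1 dB over, so 4.2 dB of GR.
B: 3 dB over, compressed to 1 dB over, so 2 dB of GR.
Difference: 2.2 dB in favour of A.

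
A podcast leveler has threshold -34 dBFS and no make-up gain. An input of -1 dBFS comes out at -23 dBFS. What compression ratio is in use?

Input overshoot = -1 − (-34) = 33 dB; output overshoot = -23 − (-34) = 11 dB.
Ratio = 33 / 11 = 3.

3:1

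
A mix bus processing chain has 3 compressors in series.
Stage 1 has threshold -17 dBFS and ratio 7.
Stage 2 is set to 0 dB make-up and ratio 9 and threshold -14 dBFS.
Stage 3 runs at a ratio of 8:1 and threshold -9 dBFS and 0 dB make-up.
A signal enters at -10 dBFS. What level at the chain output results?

-16 dBFS

Stage 1: overshoot 7 dB → 7/7 = 1 dB → -16 dBFS.
Stage 2: below threshold (-16 ≤ -14); passes unchanged; output -16 dBFS.
Stage 3: below threshold (-16 ≤ -9); passes unchanged; output -16 dBFS.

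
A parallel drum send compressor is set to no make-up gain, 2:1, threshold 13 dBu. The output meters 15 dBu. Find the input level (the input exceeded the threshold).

That's 2 dB above the 13 dBu threshold.
Undo the ratio: input overshoot = 2 × 2 = 4 dB, giving input = 17 dBu.

17 dBu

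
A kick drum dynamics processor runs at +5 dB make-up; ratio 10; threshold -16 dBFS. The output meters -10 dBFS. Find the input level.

-6 dBFS

Stripping the +5 dB make-up gives -15 dBFS at the gain stage.
Post-compression overshoot = -15 − (-16) = 1 dB.
Input overshoot = R × output overshoot = 10 dB → input = -16 + 10 = -6 dBFS.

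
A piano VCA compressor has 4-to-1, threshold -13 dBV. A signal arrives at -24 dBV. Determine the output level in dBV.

-24 dBV is 11 dB below the -13 dBV threshold, so no gain reduction is applied.
Output = input = -24 dBV.

-24 dBV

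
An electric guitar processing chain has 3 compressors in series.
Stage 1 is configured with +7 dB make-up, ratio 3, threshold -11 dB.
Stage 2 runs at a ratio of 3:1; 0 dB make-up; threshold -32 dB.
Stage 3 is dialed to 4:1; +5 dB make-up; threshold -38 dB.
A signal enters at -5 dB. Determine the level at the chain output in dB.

-29 dB

Stage 1: -5 dB is 6 dB over -11 dB; at 3:1 that becomes 2 dB over, giving -9 dB; +7 dB make-up → -2 dB.
Stage 2: 30 dB above -32 dB, reduced 3:1 to 10 dB above → -22 dB.
Stage 3: 16 dB above -38 dB, reduced 4:1 to 4 dB above → -34 dB; +5 dB make-up → -29 dB.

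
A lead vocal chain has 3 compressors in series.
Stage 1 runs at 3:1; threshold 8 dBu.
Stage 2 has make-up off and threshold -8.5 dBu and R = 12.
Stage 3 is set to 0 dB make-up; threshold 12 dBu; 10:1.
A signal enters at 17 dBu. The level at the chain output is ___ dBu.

Stage 1: 17 dBu is 9 dB over 8 dBu; at 3:1 that becomes 3 dB over, giving 11 dBu.
Stage 2: 11 dBu is 19.5 dB over -8.5 dBu; at 12:1 that becomes 1.625 dB over, giving -6.875 dBu.
Stage 3: below threshold (-6.875 ≤ 12); passes unchanged; output -6.875 dBu.

-6.875 dBu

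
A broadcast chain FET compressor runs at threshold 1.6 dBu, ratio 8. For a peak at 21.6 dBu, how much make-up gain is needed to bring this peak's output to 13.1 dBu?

The peak compresses to 1.6 + 20/8 = 4.1 dBu.
To reach 13.1 dBu requires 13.1 − 4.1 = 9 dB of make-up.

9 dB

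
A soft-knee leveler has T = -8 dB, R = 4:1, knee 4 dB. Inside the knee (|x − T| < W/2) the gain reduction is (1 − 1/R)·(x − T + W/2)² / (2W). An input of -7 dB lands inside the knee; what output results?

-7.84375 dB

x − T + W/2 = -7 − (-8) + 2 = 3.
GR = (1 − 1/4) × 3² / 8 = 0.75 × 9 / 8 = 0.84375 dB.
Output = -7 − 0.84375 = -7.84375 dB.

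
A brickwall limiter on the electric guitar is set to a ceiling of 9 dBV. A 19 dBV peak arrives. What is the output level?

A brickwall limiter is an ∞:1 compressor: any input above the ceiling is clamped to 9 dBV.

9 dBV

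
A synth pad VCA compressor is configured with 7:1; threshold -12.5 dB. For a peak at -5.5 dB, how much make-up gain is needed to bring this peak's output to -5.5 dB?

6 dB

Overshoot 7 dB → 7/7 = 1 dB after compression, so the compressed level is -12.5 + 1 = -11.5 dB.
Make-up = target − compressed = -5.5 − (-11.5) = 6 dB.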